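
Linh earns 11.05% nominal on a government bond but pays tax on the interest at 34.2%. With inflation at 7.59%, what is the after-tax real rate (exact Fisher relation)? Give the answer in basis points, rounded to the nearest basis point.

After-tax nominal return = 11.05% × (1 − 0.342) = 7.2709%.
1 + r = 1.072709 / 1.07590 = 0.997034
After-tax real rate = 0.997034 − 1 → -30 basis points.

-30 basis points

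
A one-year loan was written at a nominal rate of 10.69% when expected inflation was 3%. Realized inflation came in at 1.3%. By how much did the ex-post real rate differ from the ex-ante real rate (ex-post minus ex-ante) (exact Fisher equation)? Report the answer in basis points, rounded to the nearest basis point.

180 basis points

Ex-ante: (1 + 0.1069)/(1 + 0.0300) − 1 = 7.4660%
Ex-post: (1 + 0.1069)/(1 + 0.0130) − 1 = 9.2695%
Difference (ex-post − ex-ante) = 1.8035% → 180 basis points.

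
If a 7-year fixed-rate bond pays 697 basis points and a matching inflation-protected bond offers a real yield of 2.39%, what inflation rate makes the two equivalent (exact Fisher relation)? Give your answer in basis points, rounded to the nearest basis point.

447 basis points

(1 + π) = (1 + i)/(1 + r) = 1.06970 / 1.02390 = 1.044731
Break-even inflation = 1.044731 − 1 → 447 basis points.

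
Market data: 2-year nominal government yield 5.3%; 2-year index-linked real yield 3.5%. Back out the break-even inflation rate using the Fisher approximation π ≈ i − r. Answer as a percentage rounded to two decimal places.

1.80%

π ≈ i − r = 5.3% − 3.5% → 1.80%.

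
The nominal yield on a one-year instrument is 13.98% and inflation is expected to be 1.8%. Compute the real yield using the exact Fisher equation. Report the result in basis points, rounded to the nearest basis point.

1196 basis points

1 + r = 1.13980 / 1.01800 = 1.119646
r = 1.119646 − 1 = 11.9646%, i.e. 1196 basis points.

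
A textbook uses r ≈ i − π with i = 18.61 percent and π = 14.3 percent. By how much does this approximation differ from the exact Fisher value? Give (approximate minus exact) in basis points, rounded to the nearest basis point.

Approximate: r ≈ 18.610% − 14.300% = 4.3100%
Exact: (1 + 0.1861)/(1 + 0.1430) − 1 = 3.7708%
Error = 4.3100% − 3.7708% = 0.5392% → 54 basis points.

54 basis points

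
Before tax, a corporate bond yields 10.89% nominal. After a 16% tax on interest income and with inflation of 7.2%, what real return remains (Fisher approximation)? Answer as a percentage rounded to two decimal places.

1.95%

After-tax nominal return = 10.89% × (1 − 0.16) = 9.1476%.
r ≈ 9.1476% − 7.2% → 1.95%.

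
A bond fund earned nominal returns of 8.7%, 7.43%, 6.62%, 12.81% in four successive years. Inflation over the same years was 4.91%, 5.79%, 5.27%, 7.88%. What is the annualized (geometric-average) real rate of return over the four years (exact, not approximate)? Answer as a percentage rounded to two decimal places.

2.74%

Nominal growth factor = 1.0870 × 1.0743 × 1.0662 × 1.1281 = 1.40456356
Price-level growth factor = 1.0491 × 1.0579 × 1.0527 × 1.0788 = 1.26039614
Real growth factor = 1.40456356 / 1.26039614 = 1.11438263
Annualized real rate = 1.11438263^(1/4) − 1 = 2.7445% → 2.74%.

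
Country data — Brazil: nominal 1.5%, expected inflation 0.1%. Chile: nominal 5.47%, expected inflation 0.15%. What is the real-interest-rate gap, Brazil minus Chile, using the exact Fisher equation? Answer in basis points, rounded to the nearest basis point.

Brazil: (1 + 0.0150)/(1 + 0.0010) − 1 = 1.3986%
Chile: (1 + 0.0547)/(1 + 0.0015) − 1 = 5.3120%
Differential = 1.3986% − 5.3120% = -3.9134% → -391 basis points.

-391 basis points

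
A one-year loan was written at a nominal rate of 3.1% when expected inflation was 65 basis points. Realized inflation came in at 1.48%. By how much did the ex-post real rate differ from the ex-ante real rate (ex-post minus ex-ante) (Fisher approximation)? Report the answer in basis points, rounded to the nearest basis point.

Ex-ante: 3.1% − 0.65% = 2.450%
Ex-post: 3.1% − 1.48% = 1.620%
Difference (ex-post − ex-ante) = -0.8300% → -83 basis points.

-83 basis points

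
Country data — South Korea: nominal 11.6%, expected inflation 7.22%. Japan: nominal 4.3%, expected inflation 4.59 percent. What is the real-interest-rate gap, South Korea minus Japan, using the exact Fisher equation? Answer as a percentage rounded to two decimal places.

South Korea: (1 + 0.1160)/(1 + 0.0722) − 1 = 4.0851%
Japan: (1 + 0.0430)/(1 + 0.0459) − 1 = -0.2773%
Differential = 4.0851% − (-0.2773%) = 4.3623% → 4.36%.

4.36%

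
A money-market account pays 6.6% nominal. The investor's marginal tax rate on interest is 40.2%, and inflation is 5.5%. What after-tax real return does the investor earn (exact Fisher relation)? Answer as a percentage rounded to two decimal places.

After-tax nominal return = 6.6% × (1 − 0.402) = 3.9468%.
1 + r = 1.039468 / 1.05500 = 0.985278
After-tax real rate = 0.985278 − 1 → -1.47%.

-1.47%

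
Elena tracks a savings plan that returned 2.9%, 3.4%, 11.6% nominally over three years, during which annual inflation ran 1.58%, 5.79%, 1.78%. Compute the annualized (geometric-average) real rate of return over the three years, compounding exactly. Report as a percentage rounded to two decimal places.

Compound the nominal returns: 1.0290 × 1.0340 × 1.1160 = 1.18740838.
Compound inflation: 1.0158 × 1.0579 × 1.0178 = 1.09374296.
Deflate: 1.18740838 / 1.09374296 = 1.08563750.
Annualized real rate = 1.08563750^(1/3) − 1 = 2.7768% → 2.78%.

2.78%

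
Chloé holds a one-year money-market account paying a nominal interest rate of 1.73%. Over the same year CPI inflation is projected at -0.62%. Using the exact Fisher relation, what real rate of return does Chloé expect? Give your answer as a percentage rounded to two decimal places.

2.36%

By the Fisher relation, 1 + r = (1 + i)/(1 + π).
1 + r = 1.01730 / 0.99380 = 1.023647
r = 1.023647 − 1 = 2.3647%, i.e. 2.36%.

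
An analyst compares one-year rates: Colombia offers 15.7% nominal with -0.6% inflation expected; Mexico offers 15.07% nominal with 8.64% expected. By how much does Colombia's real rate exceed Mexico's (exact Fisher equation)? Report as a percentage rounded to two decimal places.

10.48%

Colombia: (1 + 0.1570)/(1 − 0.0060) − 1 = 16.3984%
Mexico: (1 + 0.1507)/(1 + 0.0864) − 1 = 5.9186%
Differential = 16.3984% − 5.9186% = 10.4798% → 10.48%.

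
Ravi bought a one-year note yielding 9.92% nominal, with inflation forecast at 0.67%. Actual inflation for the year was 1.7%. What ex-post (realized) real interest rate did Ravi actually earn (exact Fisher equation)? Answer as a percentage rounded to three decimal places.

8.083%

Ex-post: (1 + 0.0992)/(1 + 0.0170) − 1 = 8.0826%
So the realized real rate is 8.083%.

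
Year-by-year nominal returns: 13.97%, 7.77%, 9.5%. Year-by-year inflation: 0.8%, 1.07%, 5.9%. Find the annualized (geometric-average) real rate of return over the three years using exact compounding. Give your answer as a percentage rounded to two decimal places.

Compound the nominal returns: 1.1397 × 1.0777 × 1.0950 = 1.34493889.
Compound inflation: 1.0080 × 1.0107 × 1.0590 = 1.07889395.
Deflate: 1.34493889 / 1.07889395 = 1.24659044.
Annualized real rate = 1.24659044^(1/3) − 1 = 7.6237% → 7.62%.

7.62%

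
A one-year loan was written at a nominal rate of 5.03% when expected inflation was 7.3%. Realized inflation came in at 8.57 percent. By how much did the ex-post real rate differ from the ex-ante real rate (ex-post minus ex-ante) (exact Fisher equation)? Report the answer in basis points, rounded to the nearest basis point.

Ex-ante: (1 + 0.0503)/(1 + 0.0730) − 1 = -2.11556%
Ex-post: (1 + 0.0503)/(1 + 0.0857) − 1 = -3.26057%
Difference (ex-post − ex-ante) = -1.14501% → -115 basis points.

-115 basis points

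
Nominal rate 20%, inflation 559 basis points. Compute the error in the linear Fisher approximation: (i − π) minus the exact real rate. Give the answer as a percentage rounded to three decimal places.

Approximate: r ≈ 20.000% − 5.590% = 14.4100%
Exact: (1 + 0.2000)/(1 + 0.0559) − 1 = 13.6471%
Error = 14.4100% − 13.6471% = 0.7629% → 0.763%.

0.763%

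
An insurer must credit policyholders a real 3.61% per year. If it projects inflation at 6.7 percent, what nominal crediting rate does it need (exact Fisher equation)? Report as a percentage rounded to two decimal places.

10.55%

(1 + i) = (1 + r)(1 + π) = 1.03610 × 1.06700 = 1.1055187
i = 1.1055187 − 1, so the required nominal rate is 10.55%.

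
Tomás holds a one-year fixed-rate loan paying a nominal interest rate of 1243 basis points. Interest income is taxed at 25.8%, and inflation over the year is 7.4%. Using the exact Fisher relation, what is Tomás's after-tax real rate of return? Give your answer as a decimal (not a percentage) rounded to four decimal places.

After-tax nominal return = 12.43% × (1 − 0.258) = 9.22306%.
1 + r = 1.0922306 / 1.07400 = 1.016974
After-tax real rate = 1.016974 − 1 → 0.0170.

0.0170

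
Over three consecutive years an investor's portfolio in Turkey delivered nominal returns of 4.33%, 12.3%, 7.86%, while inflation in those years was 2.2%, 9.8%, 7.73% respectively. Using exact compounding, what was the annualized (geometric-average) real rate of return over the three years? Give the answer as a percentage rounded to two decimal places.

Compound the nominal returns: 1.0433 × 1.1230 × 1.0786 = 1.26371570.
Compound inflation: 1.0220 × 1.0980 × 1.0773 = 1.20889866.
Deflate: 1.26371570 / 1.20889866 = 1.04534461.
Annualized real rate = 1.04534461^(1/3) − 1 = 1.4892% → 1.49%.

1.49%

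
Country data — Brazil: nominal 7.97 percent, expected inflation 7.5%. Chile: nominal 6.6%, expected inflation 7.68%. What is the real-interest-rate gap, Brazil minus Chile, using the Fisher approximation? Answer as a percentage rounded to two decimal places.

Brazil: 7.97% − 7.5% = 0.470%
Chile: 6.6% − 7.68% = -1.080%
Differential = 1.550% → 1.55%.

1.55%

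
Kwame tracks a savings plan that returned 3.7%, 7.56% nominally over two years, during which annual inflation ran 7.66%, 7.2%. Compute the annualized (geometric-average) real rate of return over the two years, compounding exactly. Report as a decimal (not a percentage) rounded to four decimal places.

-0.0169

Compound the nominal returns: 1.0370 × 1.0756 = 1.11539720.
Compound inflation: 1.0766 × 1.0720 = 1.15411520.
Deflate: 1.11539720 / 1.15411520 = 0.96645222.
Annualized real rate = 0.96645222^(1/2) − 1 = -1.6917% → -0.0169.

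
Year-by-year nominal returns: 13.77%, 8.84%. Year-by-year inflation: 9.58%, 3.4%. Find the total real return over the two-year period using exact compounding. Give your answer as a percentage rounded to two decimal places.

9.29%

Compound the nominal returns: 1.1377 × 1.0884 = 1.238273.
Compound inflation: 1.0958 × 1.0340 = 1.133057.
Deflate: 1.238273 / 1.133057 = 1.092860.
Total real return = 1.092860 − 1 → 9.29%.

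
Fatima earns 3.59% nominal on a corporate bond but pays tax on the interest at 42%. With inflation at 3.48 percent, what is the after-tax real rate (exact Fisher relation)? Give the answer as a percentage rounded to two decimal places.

After-tax nominal return = 3.59% × (1 − 0.42) = 2.0822%.
1 + r = 1.020822 / 1.03480 = 0.986492
After-tax real rate = 0.986492 − 1 → -1.35%.

-1.35%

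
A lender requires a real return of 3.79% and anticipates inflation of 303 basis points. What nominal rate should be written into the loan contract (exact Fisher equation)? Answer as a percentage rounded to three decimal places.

(1 + i) = (1 + r)(1 + π) = 1.03790 × 1.03030 = 1.06934837
i = 1.06934837 − 1, so the required nominal rate is 6.935%.

6.935%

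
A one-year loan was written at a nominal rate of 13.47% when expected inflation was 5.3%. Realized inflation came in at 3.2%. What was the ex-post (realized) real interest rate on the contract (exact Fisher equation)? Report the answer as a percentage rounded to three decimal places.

Ex-post: (1 + 0.1347)/(1 + 0.0320) − 1 = 9.9516%
So the realized real rate is 9.952%.

9.952%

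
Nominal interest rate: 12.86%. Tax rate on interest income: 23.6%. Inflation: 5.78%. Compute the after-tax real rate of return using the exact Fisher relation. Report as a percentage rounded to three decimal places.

After-tax nominal return = 12.86% × (1 − 0.236) = 9.82504%.
1 + r = 1.0982504 / 1.05780 = 1.038240
After-tax real rate = 1.038240 − 1 → 3.824%.

3.824%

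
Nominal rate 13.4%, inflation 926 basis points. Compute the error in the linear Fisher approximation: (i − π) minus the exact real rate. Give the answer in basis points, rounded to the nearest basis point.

Approximate: r ≈ 13.400% − 9.260% = 4.1400%
Exact: (1 + 0.1340)/(1 + 0.0926) − 1 = 3.7891%
Error = 4.1400% − 3.7891% = 0.3509% → 35 basis points.

35 basis points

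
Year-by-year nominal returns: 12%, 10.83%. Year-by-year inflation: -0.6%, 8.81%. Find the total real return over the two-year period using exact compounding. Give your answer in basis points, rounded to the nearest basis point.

1477 basis points

Nominal growth factor = 1.1200 × 1.1083 = 1.241296
Price-level growth factor = 0.9940 × 1.0881 = 1.081571
Real growth factor = 1.241296 / 1.081571 = 1.147678
Total real return = 1.147678 − 1 → 1477 basis points.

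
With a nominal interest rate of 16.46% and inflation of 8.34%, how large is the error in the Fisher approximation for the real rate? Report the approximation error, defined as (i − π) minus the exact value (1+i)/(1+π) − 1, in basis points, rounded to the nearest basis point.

63 basis points

Approximate: r ≈ 16.460% − 8.340% = 8.1200%
Exact: (1 + 0.1646)/(1 + 0.0834) − 1 = 7.4949%
Error = 8.1200% − 7.4949% = 0.6251% → 63 basis points.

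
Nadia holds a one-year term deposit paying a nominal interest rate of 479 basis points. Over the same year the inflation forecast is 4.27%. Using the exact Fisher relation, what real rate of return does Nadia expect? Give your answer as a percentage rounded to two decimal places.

1 + r = 1.04790 / 1.04270 = 1.004987
r = 1.004987 − 1 = 0.4987%, i.e. 0.50%.

0.50%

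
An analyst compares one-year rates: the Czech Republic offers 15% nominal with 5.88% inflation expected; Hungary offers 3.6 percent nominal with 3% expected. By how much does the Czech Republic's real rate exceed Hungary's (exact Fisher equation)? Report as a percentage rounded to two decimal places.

8.03%

The Czech Republic: (1 + 0.1500)/(1 + 0.0588) − 1 = 8.6135%
Hungary: (1 + 0.0360)/(1 + 0.0300) − 1 = 0.5825%
Differential = 8.6135% − 0.5825% = 8.0310% → 8.03%.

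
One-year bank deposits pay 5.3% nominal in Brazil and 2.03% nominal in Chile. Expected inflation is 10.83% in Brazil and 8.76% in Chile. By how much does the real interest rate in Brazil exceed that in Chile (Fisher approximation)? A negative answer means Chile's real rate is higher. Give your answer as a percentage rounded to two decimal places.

Brazil: 5.3% − 10.83% = -5.530%
Chile: 2.03% − 8.76% = -6.730%
Differential = 1.200% → 1.20%.

1.20%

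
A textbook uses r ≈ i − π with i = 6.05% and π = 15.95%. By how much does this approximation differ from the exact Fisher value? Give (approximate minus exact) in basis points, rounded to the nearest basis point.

-136 basis points

Approximate: r ≈ 6.050% − 15.950% = -9.9000%
Exact: (1 + 0.0605)/(1 + 0.1595) − 1 = -8.5382%
Error = -9.9000% − (-8.5382%) = -1.3618% → -136 basis points.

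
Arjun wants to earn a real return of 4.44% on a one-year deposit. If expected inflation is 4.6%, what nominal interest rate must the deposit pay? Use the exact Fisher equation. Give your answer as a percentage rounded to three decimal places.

(1 + i) = (1 + r)(1 + π) = 1.04440 × 1.04600 = 1.0924424
i = 1.0924424 − 1, so the required nominal rate is 9.244%.

9.244%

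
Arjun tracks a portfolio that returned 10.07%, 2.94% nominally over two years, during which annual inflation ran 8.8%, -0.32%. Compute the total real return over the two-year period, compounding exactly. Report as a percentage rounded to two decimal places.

Nominal growth factor = 1.1007 × 1.0294 = 1.133061
Price-level growth factor = 1.0880 × 0.9968 = 1.084518
Real growth factor = 1.133061 / 1.084518 = 1.044759
Total real return = 1.044759 − 1 → 4.48%.

4.48%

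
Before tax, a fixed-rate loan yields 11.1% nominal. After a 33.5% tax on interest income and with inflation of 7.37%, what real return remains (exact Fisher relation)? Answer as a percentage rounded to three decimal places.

After-tax nominal return = 11.1% × (1 − 0.335) = 7.3815%.
1 + r = 1.073815 / 1.07370 = 1.000107
After-tax real rate = 1.000107 − 1 → 0.011%.

0.011%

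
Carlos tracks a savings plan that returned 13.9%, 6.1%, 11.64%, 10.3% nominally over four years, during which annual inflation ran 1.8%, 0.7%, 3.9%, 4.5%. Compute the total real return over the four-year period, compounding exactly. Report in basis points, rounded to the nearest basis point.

3370 basis points

Nominal growth factor = 1.1390 × 1.0610 × 1.1164 × 1.1030 = 1.488108
Price-level growth factor = 1.0180 × 1.0070 × 1.0390 × 1.0450 = 1.113036
Real growth factor = 1.488108 / 1.113036 = 1.336981
Total real return = 1.336981 − 1 → 3370 basis points.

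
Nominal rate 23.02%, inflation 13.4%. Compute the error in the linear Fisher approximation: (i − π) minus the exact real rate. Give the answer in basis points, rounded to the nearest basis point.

Approximate: r ≈ 23.020% − 13.400% = 9.6200%
Exact: (1 + 0.2302)/(1 + 0.1340) − 1 = 8.4832%
Error = 9.6200% − 8.4832% = 1.1368% → 114 basis points.

114 basis points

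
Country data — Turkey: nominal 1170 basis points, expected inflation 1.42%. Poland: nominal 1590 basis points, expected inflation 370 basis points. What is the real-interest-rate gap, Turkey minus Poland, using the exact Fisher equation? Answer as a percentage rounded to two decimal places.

-1.63%

Turkey: (1 + 0.1170)/(1 + 0.0142) − 1 = 10.1361%
Poland: (1 + 0.1590)/(1 + 0.0370) − 1 = 11.7647%
Differential = 10.1361% − 11.7647% = -1.6286% → -1.63%.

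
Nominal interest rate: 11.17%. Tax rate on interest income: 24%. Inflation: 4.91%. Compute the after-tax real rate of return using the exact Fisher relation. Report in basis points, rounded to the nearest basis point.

341 basis points

After-tax nominal return = 11.17% × (1 − 0.24) = 8.4892%.
1 + r = 1.084892 / 1.04910 = 1.034117
After-tax real rate = 1.034117 − 1 → 341 basis points.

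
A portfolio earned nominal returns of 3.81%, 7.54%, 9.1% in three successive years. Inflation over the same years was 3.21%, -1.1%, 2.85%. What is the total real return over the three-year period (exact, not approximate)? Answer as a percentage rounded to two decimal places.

16.01%

Nominal growth factor = 1.0381 × 1.0754 × 1.0910 = 1.217963
Price-level growth factor = 1.0321 × 0.9890 × 1.0285 = 1.049838
Real growth factor = 1.217963 / 1.049838 = 1.160143
Total real return = 1.160143 − 1 → 16.01%.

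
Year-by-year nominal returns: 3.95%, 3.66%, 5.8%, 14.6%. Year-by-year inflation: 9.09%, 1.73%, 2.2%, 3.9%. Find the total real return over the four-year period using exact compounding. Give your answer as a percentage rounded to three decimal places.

Compound the nominal returns: 1.0395 × 1.0366 × 1.0580 × 1.1460 = 1.306490.
Compound inflation: 1.0909 × 1.0173 × 1.0220 × 1.0390 = 1.178421.
Deflate: 1.306490 / 1.178421 = 1.108678.
Total real return = 1.108678 − 1 → 10.868%.

10.868%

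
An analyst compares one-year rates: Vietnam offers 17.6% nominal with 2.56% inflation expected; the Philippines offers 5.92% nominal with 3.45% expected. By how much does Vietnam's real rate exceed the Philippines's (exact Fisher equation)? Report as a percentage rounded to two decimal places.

12.28%

Vietnam: (1 + 0.1760)/(1 + 0.0256) − 1 = 14.6646%
The Philippines: (1 + 0.0592)/(1 + 0.0345) − 1 = 2.3876%
Differential = 14.6646% − 2.3876% = 12.2770% → 12.28%.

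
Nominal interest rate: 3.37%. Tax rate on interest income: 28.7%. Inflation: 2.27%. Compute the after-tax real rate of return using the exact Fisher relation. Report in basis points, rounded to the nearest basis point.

After-tax nominal return = 3.37% × (1 − 0.287) = 2.40281%.
1 + r = 1.0240281 / 1.02270 = 1.001299
After-tax real rate = 1.001299 − 1 → 13 basis points.

13 basis points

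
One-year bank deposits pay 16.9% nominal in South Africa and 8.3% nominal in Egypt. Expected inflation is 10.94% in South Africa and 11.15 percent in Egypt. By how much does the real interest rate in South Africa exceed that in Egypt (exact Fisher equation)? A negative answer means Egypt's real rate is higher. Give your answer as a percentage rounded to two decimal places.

South Africa: (1 + 0.1690)/(1 + 0.1094) − 1 = 5.3723%
Egypt: (1 + 0.0830)/(1 + 0.1115) − 1 = -2.5641%
Differential = 5.3723% − (-2.5641%) = 7.9364% → 7.94%.

7.94%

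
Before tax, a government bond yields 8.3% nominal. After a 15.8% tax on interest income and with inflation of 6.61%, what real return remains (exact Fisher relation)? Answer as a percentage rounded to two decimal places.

0.36%

After-tax nominal return = 8.3% × (1 − 0.158) = 6.9886%.
1 + r = 1.069886 / 1.06610 = 1.003551
After-tax real rate = 1.003551 − 1 → 0.36%.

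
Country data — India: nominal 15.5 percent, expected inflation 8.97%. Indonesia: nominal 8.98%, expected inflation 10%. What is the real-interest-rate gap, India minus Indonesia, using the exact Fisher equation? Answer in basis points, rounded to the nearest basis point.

692 basis points

India: (1 + 0.1550)/(1 + 0.0897) − 1 = 5.9925%
Indonesia: (1 + 0.0898)/(1 + 0.1000) − 1 = -0.9273%
Differential = 5.9925% − (-0.9273%) = 6.9197% → 692 basis points.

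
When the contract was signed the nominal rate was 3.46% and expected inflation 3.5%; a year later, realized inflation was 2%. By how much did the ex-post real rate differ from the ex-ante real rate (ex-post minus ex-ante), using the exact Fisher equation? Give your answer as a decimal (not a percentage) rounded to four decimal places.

0.0147

Ex-ante: (1 + 0.0346)/(1 + 0.0350) − 1 = -0.0386%
Ex-post: (1 + 0.0346)/(1 + 0.0200) − 1 = 1.4314%
Difference (ex-post − ex-ante) = 1.4700% → 0.0147.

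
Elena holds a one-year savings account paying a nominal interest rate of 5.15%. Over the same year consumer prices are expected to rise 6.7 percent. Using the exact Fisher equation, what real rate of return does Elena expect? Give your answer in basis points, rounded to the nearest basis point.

By the Fisher equation, 1 + r = (1 + i)/(1 + π).
1 + r = 1.05150 / 1.06700 = 0.985473
r = 0.985473 − 1 = -1.4527%, i.e. -145 basis points.

-145 basis points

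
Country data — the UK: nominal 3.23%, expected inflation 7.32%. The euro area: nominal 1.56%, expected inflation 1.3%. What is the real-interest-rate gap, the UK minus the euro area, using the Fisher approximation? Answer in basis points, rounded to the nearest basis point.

The UK: 3.23% − 7.32% = -4.090%
The euro area: 1.56% − 1.3% = 0.260%
Differential = -4.350% → -435 basis points.

-435 basis points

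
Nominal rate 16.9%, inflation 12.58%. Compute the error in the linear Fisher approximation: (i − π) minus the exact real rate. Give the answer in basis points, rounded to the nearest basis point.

Approximate: r ≈ 16.900% − 12.580% = 4.3200%
Exact: (1 + 0.1690)/(1 + 0.1258) − 1 = 3.8373%
Error = 4.3200% − 3.8373% = 0.4827% → 48 basis points.

48 basis points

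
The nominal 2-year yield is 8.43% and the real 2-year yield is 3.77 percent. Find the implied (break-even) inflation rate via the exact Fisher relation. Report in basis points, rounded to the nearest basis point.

(1 + π) = (1 + i)/(1 + r) = 1.08430 / 1.03770 = 1.044907
Break-even inflation = 1.044907 − 1 → 449 basis points.

449 basis points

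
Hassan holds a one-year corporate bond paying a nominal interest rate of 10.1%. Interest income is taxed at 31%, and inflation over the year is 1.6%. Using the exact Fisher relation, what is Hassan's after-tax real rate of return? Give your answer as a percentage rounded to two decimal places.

After-tax nominal return = 10.1% × (1 − 0.31) = 6.9690%.
1 + r = 1.06969 / 1.01600 = 1.052844
After-tax real rate = 1.052844 − 1 → 5.28%.

5.28%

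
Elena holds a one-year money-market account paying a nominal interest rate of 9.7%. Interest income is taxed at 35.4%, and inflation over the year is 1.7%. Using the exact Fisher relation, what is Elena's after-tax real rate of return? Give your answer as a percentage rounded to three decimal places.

4.490%

After-tax nominal return = 9.7% × (1 − 0.354) = 6.2662%.
1 + r = 1.062662 / 1.01700 = 1.044899
After-tax real rate = 1.044899 − 1 → 4.490%.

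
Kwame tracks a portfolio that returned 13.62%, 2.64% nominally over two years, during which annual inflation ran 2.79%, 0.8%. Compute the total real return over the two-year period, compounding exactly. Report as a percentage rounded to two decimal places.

Compound the nominal returns: 1.1362 × 1.0264 = 1.166196.
Compound inflation: 1.0279 × 1.0080 = 1.036123.
Deflate: 1.166196 / 1.036123 = 1.125538.
Total real return = 1.125538 − 1 → 12.55%.

12.55%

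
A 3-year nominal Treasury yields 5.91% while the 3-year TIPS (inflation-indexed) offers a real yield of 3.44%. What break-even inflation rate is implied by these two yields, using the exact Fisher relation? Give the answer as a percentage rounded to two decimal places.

(1 + π) = (1 + i)/(1 + r) = 1.05910 / 1.03440 = 1.023879
Break-even inflation = 1.023879 − 1 → 2.39%.

2.39%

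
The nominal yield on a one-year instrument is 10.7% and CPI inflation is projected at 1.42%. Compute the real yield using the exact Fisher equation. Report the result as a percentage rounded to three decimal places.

1 + r = 1.10700 / 1.01420 = 1.091501
r = 1.091501 − 1 = 9.1501%, i.e. 9.150%.

9.150%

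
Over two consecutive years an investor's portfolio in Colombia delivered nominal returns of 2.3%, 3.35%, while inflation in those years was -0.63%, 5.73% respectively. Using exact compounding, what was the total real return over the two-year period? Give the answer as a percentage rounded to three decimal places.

0.631%

Nominal growth factor = 1.0230 × 1.0335 = 1.057271
Price-level growth factor = 0.9937 × 1.0573 = 1.050639
Real growth factor = 1.057271 / 1.050639 = 1.006312
Total real return = 1.006312 − 1 → 0.631%.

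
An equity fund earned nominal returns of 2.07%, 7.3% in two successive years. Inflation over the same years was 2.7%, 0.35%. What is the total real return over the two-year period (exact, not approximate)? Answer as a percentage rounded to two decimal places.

6.27%

Compound the nominal returns: 1.0207 × 1.0730 = 1.095211.
Compound inflation: 1.0270 × 1.0035 = 1.030595.
Deflate: 1.095211 / 1.030595 = 1.062698.
Total real return = 1.062698 − 1 → 6.27%.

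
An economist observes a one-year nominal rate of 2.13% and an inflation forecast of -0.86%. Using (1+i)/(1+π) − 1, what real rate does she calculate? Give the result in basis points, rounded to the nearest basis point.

302 basis points

By the Fisher identity, 1 + r = (1 + i)/(1 + π).
1 + r = 1.02130 / 0.99140 = 1.030159
r = 1.030159 − 1 = 3.0159%, i.e. 302 basis points.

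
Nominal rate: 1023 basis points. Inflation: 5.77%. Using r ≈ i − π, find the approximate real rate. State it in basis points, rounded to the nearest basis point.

r ≈ i − π = 10.23% − 5.77% = 446 basis points.

446 basis points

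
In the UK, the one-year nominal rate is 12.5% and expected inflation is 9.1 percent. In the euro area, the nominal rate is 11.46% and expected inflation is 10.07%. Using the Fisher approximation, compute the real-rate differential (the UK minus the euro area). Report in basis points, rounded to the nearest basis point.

The UK: 12.5% − 9.1% = 3.400%
The euro area: 11.46% − 10.07% = 1.390%
Differential = 2.010% → 201 basis points.

201 basis points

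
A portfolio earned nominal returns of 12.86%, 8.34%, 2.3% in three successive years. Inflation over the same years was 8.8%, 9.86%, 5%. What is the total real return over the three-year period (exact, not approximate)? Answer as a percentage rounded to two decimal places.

-0.33%

Nominal growth factor = 1.1286 × 1.0834 × 1.0230 = 1.250848
Price-level growth factor = 1.0880 × 1.0986 × 1.0500 = 1.255041
Real growth factor = 1.250848 / 1.255041 = 0.996659
Total real return = 0.996659 − 1 → -0.33%.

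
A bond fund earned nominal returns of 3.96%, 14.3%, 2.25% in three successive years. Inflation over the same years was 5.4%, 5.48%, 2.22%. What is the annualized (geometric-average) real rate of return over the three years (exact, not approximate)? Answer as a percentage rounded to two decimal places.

Nominal growth factor = 1.0396 × 1.1430 × 1.0225 = 1.21499871
Price-level growth factor = 1.0540 × 1.0548 × 1.0222 = 1.13644025
Real growth factor = 1.21499871 / 1.13644025 = 1.06912678
Annualized real rate = 1.06912678^(1/3) − 1 = 2.2531% → 2.25%.

2.25%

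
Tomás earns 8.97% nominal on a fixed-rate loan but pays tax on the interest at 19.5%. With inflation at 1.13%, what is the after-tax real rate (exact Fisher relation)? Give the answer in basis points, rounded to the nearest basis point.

After-tax nominal return = 8.97% × (1 − 0.195) = 7.22085%.
1 + r = 1.0722085 / 1.01130 = 1.060228
After-tax real rate = 1.060228 − 1 → 602 basis points.

602 basis points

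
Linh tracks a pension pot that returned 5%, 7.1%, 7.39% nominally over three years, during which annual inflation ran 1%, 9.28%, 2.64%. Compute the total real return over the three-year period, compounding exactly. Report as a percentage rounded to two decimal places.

6.60%

Compound the nominal returns: 1.0500 × 1.0710 × 1.0739 = 1.207654.
Compound inflation: 1.0100 × 1.0928 × 1.0264 = 1.132866.
Deflate: 1.207654 / 1.132866 = 1.066016.
Total real return = 1.066016 − 1 → 6.60%.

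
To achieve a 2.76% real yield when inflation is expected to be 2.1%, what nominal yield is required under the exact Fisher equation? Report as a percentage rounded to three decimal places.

4.918%

(1 + i) = (1 + r)(1 + π) = 1.02760 × 1.02100 = 1.0491796
i = 1.0491796 − 1, so the required nominal rate is 4.918%.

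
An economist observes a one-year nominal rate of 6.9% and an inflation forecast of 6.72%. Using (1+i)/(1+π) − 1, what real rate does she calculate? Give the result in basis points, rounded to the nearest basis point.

17 basis points

1 + r = 1.06900 / 1.06720 = 1.001687
r = 1.001687 − 1 = 0.1687%, i.e. 17 basis points.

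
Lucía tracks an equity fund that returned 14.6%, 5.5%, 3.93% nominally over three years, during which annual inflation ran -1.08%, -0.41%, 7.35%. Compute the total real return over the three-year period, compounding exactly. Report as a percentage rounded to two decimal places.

Compound the nominal returns: 1.1460 × 1.0550 × 1.0393 = 1.256545.
Compound inflation: 0.9892 × 0.9959 × 1.0735 = 1.057552.
Deflate: 1.256545 / 1.057552 = 1.188163.
Total real return = 1.188163 − 1 → 18.82%.

18.82%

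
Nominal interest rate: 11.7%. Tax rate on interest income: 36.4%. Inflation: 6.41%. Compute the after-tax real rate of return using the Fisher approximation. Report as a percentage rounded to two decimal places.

After-tax nominal return = 11.7% × (1 − 0.364) = 7.4412%.
r ≈ 7.4412% − 6.41% → 1.03%.

1.03%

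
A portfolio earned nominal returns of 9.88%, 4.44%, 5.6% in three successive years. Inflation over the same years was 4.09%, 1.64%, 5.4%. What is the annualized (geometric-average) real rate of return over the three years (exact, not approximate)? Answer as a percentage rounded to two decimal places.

Compound the nominal returns: 1.0988 × 1.0444 × 1.0560 = 1.21185158.
Compound inflation: 1.0409 × 1.0164 × 1.0540 = 1.11510118.
Deflate: 1.21185158 / 1.11510118 = 1.08676378.
Annualized real rate = 1.08676378^(1/3) − 1 = 2.8123% → 2.81%.

2.81%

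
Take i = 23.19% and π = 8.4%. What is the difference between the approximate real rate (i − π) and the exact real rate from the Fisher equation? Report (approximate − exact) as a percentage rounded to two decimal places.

1.15%

Approximate: r ≈ 23.190% − 8.400% = 14.7900%
Exact: (1 + 0.2319)/(1 + 0.0840) − 1 = 13.6439%
Error = 14.7900% − 13.6439% = 1.1461% → 1.15%.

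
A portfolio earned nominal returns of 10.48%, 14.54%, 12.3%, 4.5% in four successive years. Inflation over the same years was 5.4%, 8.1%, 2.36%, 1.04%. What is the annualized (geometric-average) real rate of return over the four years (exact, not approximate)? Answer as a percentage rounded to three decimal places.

5.953%

Nominal growth factor = 1.1048 × 1.1454 × 1.1230 × 1.0450 = 1.48503569
Price-level growth factor = 1.0540 × 1.0810 × 1.0236 × 1.0104 = 1.17839236
Real growth factor = 1.48503569 / 1.17839236 = 1.26022175
Annualized real rate = 1.26022175^(1/4) − 1 = 5.9526% → 5.953%.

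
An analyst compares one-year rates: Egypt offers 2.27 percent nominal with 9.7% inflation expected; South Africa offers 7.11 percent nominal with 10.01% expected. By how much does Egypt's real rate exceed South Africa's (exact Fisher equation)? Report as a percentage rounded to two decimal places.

Egypt: (1 + 0.0227)/(1 + 0.0970) − 1 = -6.7730%
South Africa: (1 + 0.0711)/(1 + 0.1001) − 1 = -2.6361%
Differential = -6.7730% − (-2.6361%) = -4.1369% → -4.14%.

-4.14%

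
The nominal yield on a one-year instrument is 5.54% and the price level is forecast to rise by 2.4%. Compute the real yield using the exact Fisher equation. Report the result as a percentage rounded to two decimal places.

1 + r = 1.05540 / 1.02400 = 1.030664
r = 1.030664 − 1 = 3.0664%, i.e. 3.07%.

3.07%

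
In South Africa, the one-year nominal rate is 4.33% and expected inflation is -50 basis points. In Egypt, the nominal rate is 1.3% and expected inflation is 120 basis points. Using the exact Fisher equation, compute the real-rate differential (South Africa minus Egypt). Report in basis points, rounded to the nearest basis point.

South Africa: (1 + 0.0433)/(1 − 0.0050) − 1 = 4.8543%
Egypt: (1 + 0.0130)/(1 + 0.0120) − 1 = 0.0988%
Differential = 4.8543% − 0.0988% = 4.7555% → 476 basis points.

476 basis points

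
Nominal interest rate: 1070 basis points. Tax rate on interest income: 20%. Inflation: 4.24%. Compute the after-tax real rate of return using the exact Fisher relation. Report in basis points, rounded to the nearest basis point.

414 basis points

After-tax nominal return = 10.7% × (1 − 0.2) = 8.5600%.
1 + r = 1.08560 / 1.04240 = 1.041443
After-tax real rate = 1.041443 − 1 → 414 basis points.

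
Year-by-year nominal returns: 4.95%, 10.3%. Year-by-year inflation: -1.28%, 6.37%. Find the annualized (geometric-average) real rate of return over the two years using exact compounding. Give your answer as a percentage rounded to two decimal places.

4.99%

Compound the nominal returns: 1.0495 × 1.1030 = 1.15759850.
Compound inflation: 0.9872 × 1.0637 = 1.05008464.
Deflate: 1.15759850 / 1.05008464 = 1.10238590.
Annualized real rate = 1.10238590^(1/2) − 1 = 4.9946% → 4.99%.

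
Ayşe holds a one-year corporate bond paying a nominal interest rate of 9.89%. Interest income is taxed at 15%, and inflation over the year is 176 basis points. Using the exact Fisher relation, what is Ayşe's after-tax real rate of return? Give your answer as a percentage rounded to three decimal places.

6.532%

After-tax nominal return = 9.89% × (1 − 0.15) = 8.4065%.
1 + r = 1.084065 / 1.01760 = 1.0653154
After-tax real rate = 1.0653154 − 1 → 6.532%.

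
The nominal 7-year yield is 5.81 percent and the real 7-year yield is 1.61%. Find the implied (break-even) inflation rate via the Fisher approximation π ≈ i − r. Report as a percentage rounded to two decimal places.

π ≈ i − r = 5.81% − 1.61% → 4.20%.

4.20%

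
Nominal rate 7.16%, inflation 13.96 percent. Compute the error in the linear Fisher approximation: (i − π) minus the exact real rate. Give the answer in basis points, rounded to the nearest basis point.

Approximate: r ≈ 7.160% − 13.960% = -6.8000%
Exact: (1 + 0.0716)/(1 + 0.1396) − 1 = -5.9670%
Error = -6.8000% − (-5.9670%) = -0.8330% → -83 basis points.

-83 basis points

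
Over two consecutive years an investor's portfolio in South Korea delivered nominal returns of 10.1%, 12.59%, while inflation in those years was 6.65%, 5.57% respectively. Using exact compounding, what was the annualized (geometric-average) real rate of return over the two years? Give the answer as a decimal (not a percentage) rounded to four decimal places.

0.0493

Compound the nominal returns: 1.1010 × 1.1259 = 1.23961590.
Compound inflation: 1.0665 × 1.0557 = 1.12590405.
Deflate: 1.23961590 / 1.12590405 = 1.10099604.
Annualized real rate = 1.10099604^(1/2) − 1 = 4.9284% → 0.0493.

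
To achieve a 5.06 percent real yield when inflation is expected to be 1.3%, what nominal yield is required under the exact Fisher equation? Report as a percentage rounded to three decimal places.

(1 + i) = (1 + r)(1 + π) = 1.05060 × 1.01300 = 1.0642578
i = 1.0642578 − 1, so the required nominal rate is 6.426%.

6.426%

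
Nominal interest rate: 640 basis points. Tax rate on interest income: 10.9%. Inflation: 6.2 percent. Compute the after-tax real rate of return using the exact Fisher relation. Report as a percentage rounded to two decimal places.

-0.47%

After-tax nominal return = 6.4% × (1 − 0.109) = 5.7024%.
1 + r = 1.057024 / 1.06200 = 0.995315
After-tax real rate = 0.995315 − 1 → -0.47%.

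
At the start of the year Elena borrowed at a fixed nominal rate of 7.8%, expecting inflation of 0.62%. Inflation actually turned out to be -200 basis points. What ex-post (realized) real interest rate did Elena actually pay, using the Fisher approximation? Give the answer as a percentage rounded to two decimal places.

9.80%

Ex-post: 7.8% − (-2%) = 9.800%
So the realized real rate is 9.80%.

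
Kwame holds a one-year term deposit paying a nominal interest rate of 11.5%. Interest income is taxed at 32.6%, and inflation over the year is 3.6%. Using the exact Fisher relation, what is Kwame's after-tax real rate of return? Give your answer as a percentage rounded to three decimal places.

After-tax nominal return = 11.5% × (1 − 0.326) = 7.7510%.
1 + r = 1.07751 / 1.03600 = 1.040068
After-tax real rate = 1.040068 − 1 → 4.007%.

4.007%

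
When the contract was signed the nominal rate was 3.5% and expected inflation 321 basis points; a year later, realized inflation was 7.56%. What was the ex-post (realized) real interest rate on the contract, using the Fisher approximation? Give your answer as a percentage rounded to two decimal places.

-4.06%

Ex-post: 3.5% − 7.56% = -4.060%
So the realized real rate is -4.06%.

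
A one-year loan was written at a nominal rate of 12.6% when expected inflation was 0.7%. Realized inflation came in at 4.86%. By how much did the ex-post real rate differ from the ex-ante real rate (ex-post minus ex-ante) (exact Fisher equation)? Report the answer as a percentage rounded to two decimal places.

Ex-ante: (1 + 0.1260)/(1 + 0.0070) − 1 = 11.8173%
Ex-post: (1 + 0.1260)/(1 + 0.0486) − 1 = 7.3813%
Difference (ex-post − ex-ante) = -4.4360% → -4.44%.

-4.44%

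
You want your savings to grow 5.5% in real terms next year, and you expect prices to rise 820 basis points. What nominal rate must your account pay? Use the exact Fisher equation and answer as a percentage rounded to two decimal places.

14.15%

(1 + i) = (1 + r)(1 + π) = 1.05500 × 1.08200 = 1.14151
i = 1.14151 − 1, so the required nominal rate is 14.15%.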